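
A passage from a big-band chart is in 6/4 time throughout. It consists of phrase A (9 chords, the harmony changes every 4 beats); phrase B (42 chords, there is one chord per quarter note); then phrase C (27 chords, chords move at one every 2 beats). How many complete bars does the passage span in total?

22 bars

A: 9 × 4 = 36 beats = 6 bars.
B: 42 × 1 = 42 beats = 7 bars.
C: 27 × 2 = 54 beats = 9 bars.
Total: 6 + 7 + 9 = 22 bars.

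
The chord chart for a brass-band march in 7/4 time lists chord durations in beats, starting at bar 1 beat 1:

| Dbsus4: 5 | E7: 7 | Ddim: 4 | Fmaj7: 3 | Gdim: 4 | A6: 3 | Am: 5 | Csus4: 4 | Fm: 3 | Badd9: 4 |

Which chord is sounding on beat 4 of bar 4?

Beat 4 of bar 4 is beat (4−1)×7 + 4 = 25 overall.
Running totals: Dbsus4 ends at 5, E7 ends at 12, Ddim ends at 16, Fmaj7 ends at 19, Gdim ends at 23, A6 ends at 26.
Beat 25 falls within A6.

A6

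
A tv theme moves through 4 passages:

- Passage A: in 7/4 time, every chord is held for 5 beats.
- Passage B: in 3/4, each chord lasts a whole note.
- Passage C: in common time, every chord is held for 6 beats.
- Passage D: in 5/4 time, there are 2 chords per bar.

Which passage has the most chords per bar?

Passage D

A: each chord is 5 beats in 7/4, so 1.4 per bar.
B: each chord is 4 beats in 3/4, so 0.75 per bar.
C: each chord is 6 beats in 4/4, so 2/3 per bar.
D: each chord is 2.5 beats in 5/4, so 2 per bar.
Fastest is D at 2 chords/bar.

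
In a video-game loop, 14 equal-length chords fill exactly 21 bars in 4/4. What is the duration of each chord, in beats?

6 beats

21 bars × 4 beats/bar = 84 beats total.
84 beats ÷ 14 chords = 6 beats per chord.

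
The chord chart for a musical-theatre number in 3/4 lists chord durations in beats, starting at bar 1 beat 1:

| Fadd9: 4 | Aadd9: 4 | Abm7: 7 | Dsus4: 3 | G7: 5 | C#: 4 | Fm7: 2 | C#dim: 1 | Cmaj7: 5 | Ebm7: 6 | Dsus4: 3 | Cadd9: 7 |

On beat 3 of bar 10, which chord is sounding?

C#dim

Beat 3 of bar 10 is beat (10−1)×3 + 3 = 30 overall.
Running totals: Fadd9 ends at 4, Aadd9 ends at 8, Abm7 ends at 15, Dsus4 ends at 18, G7 ends at 23, C# ends at 27, Fm7 ends at 29, C#dim ends at 30.
Beat 30 falls within C#dim.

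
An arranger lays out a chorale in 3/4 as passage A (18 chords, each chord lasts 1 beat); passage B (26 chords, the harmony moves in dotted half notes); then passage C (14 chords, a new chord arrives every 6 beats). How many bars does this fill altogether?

A: 18 × 1 = 18 beats = 6 bars.
B: 26 × 3 = 78 beats = 26 bars.
C: 14 × 6 = 84 beats = 28 bars.
Total: 6 + 26 + 28 = 60 bars.

60 bars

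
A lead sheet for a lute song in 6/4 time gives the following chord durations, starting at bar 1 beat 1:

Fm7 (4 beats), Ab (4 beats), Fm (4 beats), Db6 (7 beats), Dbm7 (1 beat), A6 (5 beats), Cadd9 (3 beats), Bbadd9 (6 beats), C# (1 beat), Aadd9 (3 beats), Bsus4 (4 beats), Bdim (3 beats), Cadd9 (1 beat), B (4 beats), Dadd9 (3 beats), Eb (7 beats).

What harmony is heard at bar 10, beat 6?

Beat 6 of bar 10 is beat (10−1)×6 + 6 = 60 overall.
Running totals: Fm7 ends at 4, Ab ends at 8, Fm ends at 12, Db6 ends at 19, Dbm7 ends at 20, A6 ends at 25, Cadd9 ends at 28, Bbadd9 ends at 34, C# ends at 35, Aadd9 ends at 38, Bsus4 ends at 42, Bdim ends at 45, Cadd9 ends at 46, B ends at 50, Dadd9 ends at 53, Eb ends at 60.
Beat 60 falls within Eb.

Eb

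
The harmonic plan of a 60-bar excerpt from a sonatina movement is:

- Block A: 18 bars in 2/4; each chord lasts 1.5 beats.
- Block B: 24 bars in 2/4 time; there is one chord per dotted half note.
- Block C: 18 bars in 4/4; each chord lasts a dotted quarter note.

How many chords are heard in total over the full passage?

88 chords

A: 18 bars × 2 beats = 36 beats; 1.5 beats/chord → 24 chords.
B: 24 bars × 2 beats = 48 beats; 3 beats/chord → 16 chords.
C: 18 bars × 4 beats = 72 beats; 1.5 beats/chord → 48 chords.
Total: 24 + 16 + 48 = 88.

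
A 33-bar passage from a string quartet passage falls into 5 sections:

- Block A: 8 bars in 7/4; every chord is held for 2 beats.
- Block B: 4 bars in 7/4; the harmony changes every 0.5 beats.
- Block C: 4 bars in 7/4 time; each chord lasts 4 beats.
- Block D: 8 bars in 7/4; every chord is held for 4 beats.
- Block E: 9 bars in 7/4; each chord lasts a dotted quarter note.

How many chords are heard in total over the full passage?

147 chords

A: 8 bars × 7 beats = 56 beats; 2 beats/chord → 28 chords.
B: 4 bars × 7 beats = 28 beats; 0.5 beats/chord → 56 chords.
C: 4 bars × 7 beats = 28 beats; 4 beats/chord → 7 chords.
D: 8 bars × 7 beats = 56 beats; 4 beats/chord → 14 chords.
E: 9 bars × 7 beats = 63 beats; 1.5 beats/chord → 42 chords.
Total: 28 + 56 + 7 + 14 + 42 = 147.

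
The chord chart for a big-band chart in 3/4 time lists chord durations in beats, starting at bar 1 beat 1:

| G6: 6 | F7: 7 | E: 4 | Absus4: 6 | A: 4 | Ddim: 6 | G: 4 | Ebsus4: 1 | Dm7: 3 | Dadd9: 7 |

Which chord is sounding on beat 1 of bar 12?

G

Beat 1 of bar 12 is beat (12−1)×3 + 1 = 34 overall.
Running totals: G6 ends at 6, F7 ends at 13, E ends at 17, Absus4 ends at 23, A ends at 27, Ddim ends at 33, G ends at 37.
Beat 34 falls within G.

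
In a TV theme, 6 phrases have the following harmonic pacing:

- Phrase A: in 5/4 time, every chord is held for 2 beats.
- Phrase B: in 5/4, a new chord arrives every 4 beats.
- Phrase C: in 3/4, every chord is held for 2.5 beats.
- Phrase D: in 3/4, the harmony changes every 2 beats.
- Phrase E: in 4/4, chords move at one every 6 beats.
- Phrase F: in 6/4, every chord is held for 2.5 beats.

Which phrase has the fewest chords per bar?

Phrase E

A: each chord is 2 beats in 5/4, so 2.5 per bar.
B: each chord is 4 beats in 5/4, so 1.25 per bar.
C: each chord is 2.5 beats in 3/4, so 1.2 per bar.
D: each chord is 2 beats in 3/4, so 1.5 per bar.
E: each chord is 6 beats in 4/4, so 2/3 per bar.
F: each chord is 2.5 beats in 6/4, so 2.4 per bar.
Slowest is E at 2/3 chords/bar.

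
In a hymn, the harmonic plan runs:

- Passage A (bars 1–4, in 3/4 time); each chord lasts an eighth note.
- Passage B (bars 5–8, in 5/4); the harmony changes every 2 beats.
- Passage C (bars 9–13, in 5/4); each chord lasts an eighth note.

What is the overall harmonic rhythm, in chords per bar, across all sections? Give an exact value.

A: 4 × 3 = 12 beats ÷ 0.5 = 24 chords.
B: 4 × 5 = 20 beats ÷ 2 = 10 chords.
C: 5 × 5 = 25 beats ÷ 0.5 = 50 chords.
Overall: 84 chords over 13 bars → 84/13 = 84/13 chords per bar.

84/13 chords per bar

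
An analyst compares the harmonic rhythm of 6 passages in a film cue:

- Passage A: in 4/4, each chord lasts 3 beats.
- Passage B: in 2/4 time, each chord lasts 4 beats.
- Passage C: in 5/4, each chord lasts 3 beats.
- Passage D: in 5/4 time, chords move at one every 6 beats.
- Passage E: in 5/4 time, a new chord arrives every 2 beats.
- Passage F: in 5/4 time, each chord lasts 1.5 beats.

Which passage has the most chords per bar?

Passage F

A: each chord is 3 beats in 4/4, so 4/3 per bar.
B: each chord is 4 beats in 2/4, so 0.5 per bar.
C: each chord is 3 beats in 5/4, so 5/3 per bar.
D: each chord is 6 beats in 5/4, so 5/6 per bar.
E: each chord is 2 beats in 5/4, so 2.5 per bar.
F: each chord is 1.5 beats in 5/4, so 10/3 per bar.
Fastest is F at 10/3 chords/bar.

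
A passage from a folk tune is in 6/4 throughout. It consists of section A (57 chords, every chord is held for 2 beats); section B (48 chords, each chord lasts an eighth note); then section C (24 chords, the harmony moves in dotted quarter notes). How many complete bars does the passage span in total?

29 bars

A: 57 × 2 = 114 beats = 19 bars.
B: 48 × 0.5 = 24 beats = 4 bars.
C: 24 × 1.5 = 36 beats = 6 bars.
Total: 19 + 4 + 6 = 29 bars.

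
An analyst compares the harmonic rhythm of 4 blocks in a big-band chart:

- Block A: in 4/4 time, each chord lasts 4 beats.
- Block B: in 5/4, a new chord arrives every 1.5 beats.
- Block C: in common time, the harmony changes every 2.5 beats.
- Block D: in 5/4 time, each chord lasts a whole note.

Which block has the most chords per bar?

A: 4/4 = 1 chord/bar.
B: 5/1.5 = 10/3 chords/bar.
C: 4/2.5 = 1.6 chords/bar.
D: 5/4 = 1.25 chords/bar.
Fastest is B at 10/3 chords/bar.

Block B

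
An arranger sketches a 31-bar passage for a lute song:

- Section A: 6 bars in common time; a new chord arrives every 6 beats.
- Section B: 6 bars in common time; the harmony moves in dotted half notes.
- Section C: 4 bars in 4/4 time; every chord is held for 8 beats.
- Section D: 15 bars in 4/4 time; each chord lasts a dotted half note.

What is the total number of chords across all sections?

34 chords

A: 6·4 = 24 beats, 24/6 = 4 chords.
B: 6·4 = 24 beats, 24/3 = 8 chords.
C: 4·4 = 16 beats, 16/8 = 2 chords.
D: 15·4 = 60 beats, 60/3 = 20 chords.
Total: 4 + 8 + 2 + 20 = 34.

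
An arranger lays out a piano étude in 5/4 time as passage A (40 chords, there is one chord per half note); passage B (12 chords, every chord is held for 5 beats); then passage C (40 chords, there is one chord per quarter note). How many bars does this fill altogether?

A: 40 × 2 = 80 beats = 16 bars.
B: 12 × 5 = 60 beats = 12 bars.
C: 40 × 1 = 40 beats = 8 bars.
Total: 16 + 12 + 8 = 36 bars.

36 bars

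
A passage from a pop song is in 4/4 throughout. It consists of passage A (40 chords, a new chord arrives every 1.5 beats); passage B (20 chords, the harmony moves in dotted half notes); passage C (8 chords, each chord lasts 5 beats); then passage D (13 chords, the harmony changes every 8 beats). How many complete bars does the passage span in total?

66 bars

A: 40 × 1.5 = 60 beats = 15 bars.
B: 20 × 3 = 60 beats = 15 bars.
C: 8 × 5 = 40 beats = 10 bars.
D: 13 × 8 = 104 beats = 26 bars.
Total: 15 + 15 + 10 + 26 = 66 bars.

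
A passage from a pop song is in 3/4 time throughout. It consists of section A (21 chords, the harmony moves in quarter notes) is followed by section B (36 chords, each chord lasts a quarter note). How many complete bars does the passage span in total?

19 bars

A: 21 × 1 = 21 beats = 7 bars.
B: 36 × 1 = 36 beats = 12 bars.
Total: 7 + 12 = 19 bars.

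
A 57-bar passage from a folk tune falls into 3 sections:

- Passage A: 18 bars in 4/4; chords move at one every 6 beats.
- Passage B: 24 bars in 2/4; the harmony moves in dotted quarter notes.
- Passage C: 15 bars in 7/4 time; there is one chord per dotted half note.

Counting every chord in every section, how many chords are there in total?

A has 72 beats and chords last 6 each, so 12 chords.
B has 48 beats and chords last 1.5 each, so 32 chords.
C has 105 beats and chords last 3 each, so 35 chords.
Total: 12 + 32 + 35 = 79.

79 chords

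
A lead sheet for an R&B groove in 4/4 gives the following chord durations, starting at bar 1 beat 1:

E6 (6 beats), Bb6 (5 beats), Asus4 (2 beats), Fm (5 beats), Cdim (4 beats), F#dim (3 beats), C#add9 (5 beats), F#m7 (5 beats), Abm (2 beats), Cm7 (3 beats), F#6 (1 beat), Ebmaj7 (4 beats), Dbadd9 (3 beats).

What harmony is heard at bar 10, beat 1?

Beat 1 of bar 10 is beat (10−1)×4 + 1 = 37 overall.
Running totals: E6 ends at 6, Bb6 ends at 11, Asus4 ends at 13, Fm ends at 18, Cdim ends at 22, F#dim ends at 25, C#add9 ends at 30, F#m7 ends at 35, Abm ends at 37.
Beat 37 falls within Abm.

Abm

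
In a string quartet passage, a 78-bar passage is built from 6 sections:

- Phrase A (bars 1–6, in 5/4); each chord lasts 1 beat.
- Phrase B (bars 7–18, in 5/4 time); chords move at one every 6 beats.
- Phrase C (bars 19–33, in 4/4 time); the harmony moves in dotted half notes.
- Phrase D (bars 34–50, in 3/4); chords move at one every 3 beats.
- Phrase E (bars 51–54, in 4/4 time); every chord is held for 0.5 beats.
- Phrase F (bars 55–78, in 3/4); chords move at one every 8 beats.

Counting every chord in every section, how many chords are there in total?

A: 6·5 = 30 beats, 30/1 = 30 chords.
B: 12·5 = 60 beats, 60/6 = 10 chords.
C: 15·4 = 60 beats, 60/3 = 20 chords.
D: 17·3 = 51 beats, 51/3 = 17 chords.
E: 4·4 = 16 beats, 16/0.5 = 32 chords.
F: 24·3 = 72 beats, 72/8 = 9 chords.
Total: 30 + 10 + 20 + 17 + 32 + 9 = 118.

118 chords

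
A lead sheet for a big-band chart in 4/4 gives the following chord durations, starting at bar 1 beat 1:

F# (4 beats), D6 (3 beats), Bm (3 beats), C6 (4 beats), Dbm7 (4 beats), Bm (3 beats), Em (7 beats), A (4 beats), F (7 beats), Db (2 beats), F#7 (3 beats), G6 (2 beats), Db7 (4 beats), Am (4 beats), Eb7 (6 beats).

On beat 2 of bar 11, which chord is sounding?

Beat 2 of bar 11 is beat (11−1)×4 + 2 = 42 overall.
Running totals: F# ends at 4, D6 ends at 7, Bm ends at 10, C6 ends at 14, Dbm7 ends at 18, Bm ends at 21, Em ends at 28, A ends at 32, F ends at 39, Db ends at 41, F#7 ends at 44.
Beat 42 falls within F#7.

F#7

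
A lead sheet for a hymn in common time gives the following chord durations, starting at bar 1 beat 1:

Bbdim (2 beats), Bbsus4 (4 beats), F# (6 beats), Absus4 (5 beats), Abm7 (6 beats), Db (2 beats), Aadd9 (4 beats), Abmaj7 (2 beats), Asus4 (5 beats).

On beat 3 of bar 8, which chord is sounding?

Abmaj7

Beat 3 of bar 8 is beat (8−1)×4 + 3 = 31 overall.
Running totals: Bbdim ends at 2, Bbsus4 ends at 6, F# ends at 12, Absus4 ends at 17, Abm7 ends at 23, Db ends at 25, Aadd9 ends at 29, Abmaj7 ends at 31.
Beat 31 falls within Abmaj7.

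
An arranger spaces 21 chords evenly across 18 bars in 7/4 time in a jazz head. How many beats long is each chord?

6 beats

18 bars × 7 beats/bar = 126 beats total.
126 beats ÷ 21 chords = 6 beats per chord.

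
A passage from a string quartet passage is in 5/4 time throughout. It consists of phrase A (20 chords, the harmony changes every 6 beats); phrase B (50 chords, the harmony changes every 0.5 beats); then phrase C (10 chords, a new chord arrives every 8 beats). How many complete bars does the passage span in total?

A: 20 × 6 = 120 beats = 24 bars.
B: 50 × 0.5 = 25 beats = 5 bars.
C: 10 × 8 = 80 beats = 16 bars.
Total: 24 + 5 + 16 = 45 bars.

45 bars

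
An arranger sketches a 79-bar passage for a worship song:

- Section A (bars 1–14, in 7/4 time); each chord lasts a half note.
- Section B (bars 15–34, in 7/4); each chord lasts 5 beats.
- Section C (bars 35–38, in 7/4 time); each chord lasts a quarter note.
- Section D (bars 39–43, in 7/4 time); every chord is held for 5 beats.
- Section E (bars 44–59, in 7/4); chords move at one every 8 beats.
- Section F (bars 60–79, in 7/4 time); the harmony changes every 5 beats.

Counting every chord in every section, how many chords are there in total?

A: 14·7 = 98 beats, 98/2 = 49 chords.
B: 20·7 = 140 beats, 140/5 = 28 chords.
C: 4·7 = 28 beats, 28/1 = 28 chords.
D: 5·7 = 35 beats, 35/5 = 7 chords.
E: 16·7 = 112 beats, 112/8 = 14 chords.
F: 20·7 = 140 beats, 140/5 = 28 chords.
Total: 49 + 28 + 28 + 7 + 14 + 28 = 154.

154 chords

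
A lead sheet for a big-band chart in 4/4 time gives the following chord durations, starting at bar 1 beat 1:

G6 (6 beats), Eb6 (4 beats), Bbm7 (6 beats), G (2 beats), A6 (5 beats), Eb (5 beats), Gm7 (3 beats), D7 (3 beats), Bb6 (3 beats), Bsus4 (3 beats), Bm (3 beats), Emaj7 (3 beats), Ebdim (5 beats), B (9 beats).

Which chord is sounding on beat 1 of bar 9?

Beat 1 of bar 9 is beat (9−1)×4 + 1 = 33 overall.
Running totals: G6 ends at 6, Eb6 ends at 10, Bbm7 ends at 16, G ends at 18, A6 ends at 23, Eb ends at 28, Gm7 ends at 31, D7 ends at 34.
Beat 33 falls within D7.

D7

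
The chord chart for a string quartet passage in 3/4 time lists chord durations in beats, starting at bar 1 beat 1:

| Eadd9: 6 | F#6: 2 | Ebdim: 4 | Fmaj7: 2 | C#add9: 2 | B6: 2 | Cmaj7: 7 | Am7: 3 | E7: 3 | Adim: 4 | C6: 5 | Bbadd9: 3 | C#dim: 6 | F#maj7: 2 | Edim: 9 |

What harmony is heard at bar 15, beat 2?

C#dim

Beat 2 of bar 15 is beat (15−1)×3 + 2 = 44 overall.
Running totals: Eadd9 ends at 6, F#6 ends at 8, Ebdim ends at 12, Fmaj7 ends at 14, C#add9 ends at 16, B6 ends at 18, Cmaj7 ends at 25, Am7 ends at 28, E7 ends at 31, Adim ends at 35, C6 ends at 40, Bbadd9 ends at 43, C#dim ends at 49.
Beat 44 falls within C#dim.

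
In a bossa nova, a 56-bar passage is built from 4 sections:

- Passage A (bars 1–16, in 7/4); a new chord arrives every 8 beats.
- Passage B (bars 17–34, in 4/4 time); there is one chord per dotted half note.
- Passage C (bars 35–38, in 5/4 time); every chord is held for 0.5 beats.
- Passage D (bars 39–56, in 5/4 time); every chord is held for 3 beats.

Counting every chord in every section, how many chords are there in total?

A has 112 beats and chords last 8 each, so 14 chords.
B has 72 beats and chords last 3 each, so 24 chords.
C has 20 beats and chords last 0.5 each, so 40 chords.
D has 90 beats and chords last 3 each, so 30 chords.
Total: 14 + 24 + 40 + 30 = 108.

108 chords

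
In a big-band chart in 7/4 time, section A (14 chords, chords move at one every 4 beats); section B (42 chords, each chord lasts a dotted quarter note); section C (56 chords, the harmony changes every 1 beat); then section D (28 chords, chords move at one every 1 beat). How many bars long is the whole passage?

29 bars

A: 14 × 4 = 56 beats = 8 bars.
B: 42 × 1.5 = 63 beats = 9 bars.
C: 56 × 1 = 56 beats = 8 bars.
D: 28 × 1 = 28 beats = 4 bars.
Total: 8 + 9 + 8 + 4 = 29 bars.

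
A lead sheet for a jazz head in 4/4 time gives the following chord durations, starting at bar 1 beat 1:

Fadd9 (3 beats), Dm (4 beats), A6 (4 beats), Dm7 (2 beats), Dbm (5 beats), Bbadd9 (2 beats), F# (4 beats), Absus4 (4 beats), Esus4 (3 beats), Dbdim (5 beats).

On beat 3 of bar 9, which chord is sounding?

Dbdim

Beat 3 of bar 9 is beat (9−1)×4 + 3 = 35 overall.
Running totals: Fadd9 ends at 3, Dm ends at 7, A6 ends at 11, Dm7 ends at 13, Dbm ends at 18, Bbadd9 ends at 20, F# ends at 24, Absus4 ends at 28, Esus4 ends at 31, Dbdim ends at 36.
Beat 35 falls within Dbdim.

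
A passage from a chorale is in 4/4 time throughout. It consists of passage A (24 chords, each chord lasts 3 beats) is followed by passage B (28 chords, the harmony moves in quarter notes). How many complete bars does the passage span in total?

A: 24 × 3 = 72 beats = 18 bars.
B: 28 × 1 = 28 beats = 7 bars.
Total: 18 + 7 = 25 bars.

25 bars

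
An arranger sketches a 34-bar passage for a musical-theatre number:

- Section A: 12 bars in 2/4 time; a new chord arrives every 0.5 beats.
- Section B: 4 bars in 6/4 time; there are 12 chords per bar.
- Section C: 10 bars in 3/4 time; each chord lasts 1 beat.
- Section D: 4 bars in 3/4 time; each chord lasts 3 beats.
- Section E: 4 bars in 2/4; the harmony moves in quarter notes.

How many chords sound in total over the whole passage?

A: 12·2 = 24 beats, 24/0.5 = 48 chords.
B: 4·6 = 24 beats, 24/0.5 = 48 chords.
C: 10·3 = 30 beats, 30/1 = 30 chords.
D: 4·3 = 12 beats, 12/3 = 4 chords.
E: 4·2 = 8 beats, 8/1 = 8 chords.
Total: 48 + 48 + 30 + 4 + 8 = 138.

138 chords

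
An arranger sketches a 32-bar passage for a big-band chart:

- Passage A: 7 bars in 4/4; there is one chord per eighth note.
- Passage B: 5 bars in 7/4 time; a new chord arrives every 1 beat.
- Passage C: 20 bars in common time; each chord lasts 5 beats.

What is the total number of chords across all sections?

107 chords

A: 7 bars × 4 beats = 28 beats; 0.5 beats/chord → 56 chords.
B: 5 bars × 7 beats = 35 beats; 1 beat/chord → 35 chords.
C: 20 bars × 4 beats = 80 beats; 5 beats/chord → 16 chords.
Total: 56 + 35 + 16 = 107.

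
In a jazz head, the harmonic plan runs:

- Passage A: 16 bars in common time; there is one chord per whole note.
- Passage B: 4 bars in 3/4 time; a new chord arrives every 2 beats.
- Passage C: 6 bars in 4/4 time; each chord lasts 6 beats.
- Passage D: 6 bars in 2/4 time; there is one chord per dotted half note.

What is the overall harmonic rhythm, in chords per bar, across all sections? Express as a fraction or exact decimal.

15/16 chords per bar

A: 16 × 4 = 64 beats ÷ 4 = 16 chords.
B: 4 × 3 = 12 beats ÷ 2 = 6 chords.
C: 6 × 4 = 24 beats ÷ 6 = 4 chords.
D: 6 × 2 = 12 beats ÷ 3 = 4 chords.
Overall: 30 chords over 32 bars → 30/32 = 15/16 chords per bar.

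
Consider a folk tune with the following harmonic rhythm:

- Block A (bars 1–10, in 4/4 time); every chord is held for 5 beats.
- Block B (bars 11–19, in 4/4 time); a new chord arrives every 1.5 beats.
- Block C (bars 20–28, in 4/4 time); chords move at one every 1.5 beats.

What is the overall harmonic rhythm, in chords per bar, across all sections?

2 chords per bar

A: 10 × 4 = 40 beats ÷ 5 = 8 chords.
B: 9 × 4 = 36 beats ÷ 1.5 = 24 chords.
C: 9 × 4 = 36 beats ÷ 1.5 = 24 chords.
Overall: 56 chords over 28 bars → 56/28 = 2 chords per bar.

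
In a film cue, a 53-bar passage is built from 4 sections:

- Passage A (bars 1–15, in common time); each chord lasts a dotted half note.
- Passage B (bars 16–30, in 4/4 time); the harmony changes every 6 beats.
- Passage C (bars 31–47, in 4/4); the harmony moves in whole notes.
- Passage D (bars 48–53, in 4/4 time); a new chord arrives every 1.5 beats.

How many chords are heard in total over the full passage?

63 chords

A has 60 beats and chords last 3 each, so 20 chords.
B has 60 beats and chords last 6 each, so 10 chords.
C has 68 beats and chords last 4 each, so 17 chords.
D has 24 beats and chords last 1.5 each, so 16 chords.
Total: 20 + 10 + 17 + 16 = 63.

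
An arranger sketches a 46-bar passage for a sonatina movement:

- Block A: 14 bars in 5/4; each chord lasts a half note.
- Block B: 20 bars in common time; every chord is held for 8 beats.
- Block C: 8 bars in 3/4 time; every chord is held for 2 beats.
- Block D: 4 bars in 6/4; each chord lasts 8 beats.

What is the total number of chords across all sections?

60 chords

A: 14 bars × 5 beats = 70 beats; 2 beats/chord → 35 chords.
B: 20 bars × 4 beats = 80 beats; 8 beats/chord → 10 chords.
C: 8 bars × 3 beats = 24 beats; 2 beats/chord → 12 chords.
D: 4 bars × 6 beats = 24 beats; 8 beats/chord → 3 chords.
Total: 35 + 10 + 12 + 3 = 60.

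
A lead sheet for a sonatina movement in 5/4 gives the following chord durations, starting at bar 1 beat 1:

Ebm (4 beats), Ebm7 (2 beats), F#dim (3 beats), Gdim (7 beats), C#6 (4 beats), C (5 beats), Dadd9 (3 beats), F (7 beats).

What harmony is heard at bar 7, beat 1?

F

Beat 1 of bar 7 is beat (7−1)×5 + 1 = 31 overall.
Running totals: Ebm ends at 4, Ebm7 ends at 6, F#dim ends at 9, Gdim ends at 16, C#6 ends at 20, C ends at 25, Dadd9 ends at 28, F ends at 35.
Beat 31 falls within F.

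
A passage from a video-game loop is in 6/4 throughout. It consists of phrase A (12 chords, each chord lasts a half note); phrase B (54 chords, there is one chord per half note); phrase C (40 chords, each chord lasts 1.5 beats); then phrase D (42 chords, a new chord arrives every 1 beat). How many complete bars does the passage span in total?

39 bars

A: 12 × 2 = 24 beats = 4 bars.
B: 54 × 2 = 108 beats = 18 bars.
C: 40 × 1.5 = 60 beats = 10 bars.
D: 42 × 1 = 42 beats = 7 bars.
Total: 4 + 18 + 10 + 7 = 39 bars.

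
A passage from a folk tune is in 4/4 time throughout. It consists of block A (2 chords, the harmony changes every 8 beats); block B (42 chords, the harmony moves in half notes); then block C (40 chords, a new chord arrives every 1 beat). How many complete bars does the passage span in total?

A: 2 × 8 = 16 beats = 4 bars.
B: 42 × 2 = 84 beats = 21 bars.
C: 40 × 1 = 40 beats = 10 bars.
Total: 4 + 21 + 10 = 35 bars.

35 bars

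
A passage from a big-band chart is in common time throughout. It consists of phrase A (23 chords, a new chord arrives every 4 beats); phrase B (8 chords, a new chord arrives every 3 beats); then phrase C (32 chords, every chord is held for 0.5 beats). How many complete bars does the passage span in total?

A: 23 × 4 = 92 beats = 23 bars.
B: 8 × 3 = 24 beats = 6 bars.
C: 32 × 0.5 = 16 beats = 4 bars.
Total: 23 + 6 + 4 = 33 bars.

33 bars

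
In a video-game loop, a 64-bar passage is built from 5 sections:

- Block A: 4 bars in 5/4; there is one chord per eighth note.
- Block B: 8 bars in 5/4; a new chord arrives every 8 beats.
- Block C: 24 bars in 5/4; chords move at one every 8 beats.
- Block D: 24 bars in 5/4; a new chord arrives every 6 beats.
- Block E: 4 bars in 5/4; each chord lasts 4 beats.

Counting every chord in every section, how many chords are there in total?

A has 20 beats and chords last 0.5 each, so 40 chords.
B has 40 beats and chords last 8 each, so 5 chords.
C has 120 beats and chords last 8 each, so 15 chords.
D has 120 beats and chords last 6 each, so 20 chords.
E has 20 beats and chords last 4 each, so 5 chords.
Total: 40 + 5 + 15 + 20 + 5 = 85.

85 chords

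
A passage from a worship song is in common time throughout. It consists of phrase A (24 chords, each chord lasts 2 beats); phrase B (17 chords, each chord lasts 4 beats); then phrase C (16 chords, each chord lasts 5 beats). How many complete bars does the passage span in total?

49 bars

A: 24 × 2 = 48 beats = 12 bars.
B: 17 × 4 = 68 beats = 17 bars.
C: 16 × 5 = 80 beats = 20 bars.
Total: 12 + 17 + 20 = 49 bars.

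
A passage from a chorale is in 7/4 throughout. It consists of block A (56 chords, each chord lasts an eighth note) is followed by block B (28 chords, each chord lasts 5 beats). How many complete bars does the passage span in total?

24 bars

A: 56 × 0.5 = 28 beats = 4 bars.
B: 28 × 5 = 140 beats = 20 bars.
Total: 4 + 20 = 24 bars.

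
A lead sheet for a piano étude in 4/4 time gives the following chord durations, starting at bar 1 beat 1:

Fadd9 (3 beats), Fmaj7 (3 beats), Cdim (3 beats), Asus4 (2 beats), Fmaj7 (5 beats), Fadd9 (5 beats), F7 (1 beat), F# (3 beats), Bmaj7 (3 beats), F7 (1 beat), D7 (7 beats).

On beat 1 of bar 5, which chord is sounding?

Fadd9

Beat 1 of bar 5 is beat (5−1)×4 + 1 = 17 overall.
Running totals: Fadd9 ends at 3, Fmaj7 ends at 6, Cdim ends at 9, Asus4 ends at 11, Fmaj7 ends at 16, Fadd9 ends at 21.
Beat 17 falls within Fadd9.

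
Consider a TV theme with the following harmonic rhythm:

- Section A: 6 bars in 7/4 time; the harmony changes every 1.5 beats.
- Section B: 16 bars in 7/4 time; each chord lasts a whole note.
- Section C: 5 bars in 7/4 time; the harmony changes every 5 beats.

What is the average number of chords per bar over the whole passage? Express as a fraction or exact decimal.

7/3 chords per bar

A: 6 bars of 7 beats is 42 beats; at 1.5 beats each that's 28 chords.
B: 16 bars of 7 beats is 112 beats; at 4 beats each that's 28 chords.
C: 5 bars of 7 beats is 35 beats; at 5 beats each that's 7 chords.
Overall: 63 chords over 27 bars → 63/27 = 7/3 chords per bar.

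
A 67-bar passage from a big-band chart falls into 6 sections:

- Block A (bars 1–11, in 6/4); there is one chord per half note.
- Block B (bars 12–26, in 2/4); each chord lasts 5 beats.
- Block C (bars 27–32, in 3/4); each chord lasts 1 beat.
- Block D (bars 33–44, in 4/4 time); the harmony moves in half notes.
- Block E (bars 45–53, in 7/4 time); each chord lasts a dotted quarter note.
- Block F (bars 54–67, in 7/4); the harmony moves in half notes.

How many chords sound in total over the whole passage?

A has 66 beats and chords last 2 each, so 33 chords.
B has 30 beats and chords last 5 each, so 6 chords.
C has 18 beats and chords last 1 each, so 18 chords.
D has 48 beats and chords last 2 each, so 24 chords.
E has 63 beats and chords last 1.5 each, so 42 chords.
F has 98 beats and chords last 2 each, so 49 chords.
Total: 33 + 6 + 18 + 24 + 42 + 49 = 172.

172 chords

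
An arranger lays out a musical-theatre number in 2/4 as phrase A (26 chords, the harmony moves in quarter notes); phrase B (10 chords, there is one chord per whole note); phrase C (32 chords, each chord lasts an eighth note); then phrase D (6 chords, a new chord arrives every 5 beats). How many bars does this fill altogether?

56 bars

A: 26 × 1 = 26 beats = 13 bars.
B: 10 × 4 = 40 beats = 20 bars.
C: 32 × 0.5 = 16 beats = 8 bars.
D: 6 × 5 = 30 beats = 15 bars.
Total: 13 + 20 + 8 + 15 = 56 bars.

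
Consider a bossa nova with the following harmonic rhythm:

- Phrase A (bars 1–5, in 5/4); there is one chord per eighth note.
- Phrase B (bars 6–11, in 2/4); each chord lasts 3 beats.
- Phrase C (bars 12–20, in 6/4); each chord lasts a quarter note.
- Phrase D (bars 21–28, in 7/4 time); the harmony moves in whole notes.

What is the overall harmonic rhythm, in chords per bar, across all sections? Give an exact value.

A: 5 bars of 5 beats is 25 beats; at 0.5 beats each that's 50 chords.
B: 6 bars of 2 beats is 12 beats; at 3 beats each that's 4 chords.
C: 9 bars of 6 beats is 54 beats; at 1 beat each that's 54 chords.
D: 8 bars of 7 beats is 56 beats; at 4 beats each that's 14 chords.
Overall: 122 chords over 28 bars → 122/28 = 61/14 chords per bar.

61/14 chords per bar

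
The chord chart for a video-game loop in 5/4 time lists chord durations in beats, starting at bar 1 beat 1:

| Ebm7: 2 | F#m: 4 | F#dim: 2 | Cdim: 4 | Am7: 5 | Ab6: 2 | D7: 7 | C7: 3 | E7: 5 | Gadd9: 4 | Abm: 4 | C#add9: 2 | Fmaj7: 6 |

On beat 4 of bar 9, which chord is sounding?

C#add9

Beat 4 of bar 9 is beat (9−1)×5 + 4 = 44 overall.
Running totals: Ebm7 ends at 2, F#m ends at 6, F#dim ends at 8, Cdim ends at 12, Am7 ends at 17, Ab6 ends at 19, D7 ends at 26, C7 ends at 29, E7 ends at 34, Gadd9 ends at 38, Abm ends at 42, C#add9 ends at 44.
Beat 44 falls within C#add9.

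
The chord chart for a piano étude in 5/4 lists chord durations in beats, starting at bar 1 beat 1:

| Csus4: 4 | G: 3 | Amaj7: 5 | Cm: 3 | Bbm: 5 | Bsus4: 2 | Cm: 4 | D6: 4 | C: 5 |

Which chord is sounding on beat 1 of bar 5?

Bsus4

Beat 1 of bar 5 is beat (5−1)×5 + 1 = 21 overall.
Running totals: Csus4 ends at 4, G ends at 7, Amaj7 ends at 12, Cm ends at 15, Bbm ends at 20, Bsus4 ends at 22.
Beat 21 falls within Bsus4.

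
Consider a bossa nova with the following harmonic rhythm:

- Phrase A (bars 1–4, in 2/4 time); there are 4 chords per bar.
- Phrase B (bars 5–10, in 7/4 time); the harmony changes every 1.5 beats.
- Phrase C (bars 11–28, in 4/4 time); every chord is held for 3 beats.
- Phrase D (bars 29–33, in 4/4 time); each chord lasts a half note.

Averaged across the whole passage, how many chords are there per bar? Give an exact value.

A: 4 bars of 2 beats is 8 beats; at 0.5 beats each that's 16 chords.
B: 6 bars of 7 beats is 42 beats; at 1.5 beats each that's 28 chords.
C: 18 bars of 4 beats is 72 beats; at 3 beats each that's 24 chords.
D: 5 bars of 4 beats is 20 beats; at 2 beats each that's 10 chords.
Overall: 78 chords over 33 bars → 78/33 = 26/11 chords per bar.

26/11 chords per bar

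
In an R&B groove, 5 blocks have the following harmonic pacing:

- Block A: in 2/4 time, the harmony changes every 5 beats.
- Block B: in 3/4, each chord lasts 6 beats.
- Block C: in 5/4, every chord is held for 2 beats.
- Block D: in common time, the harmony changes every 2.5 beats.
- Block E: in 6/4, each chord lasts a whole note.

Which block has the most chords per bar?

Block C

A: 2 beats/bar ÷ 5 beats/chord = 0.4 chords/bar.
B: 3 beats/bar ÷ 6 beats/chord = 0.5 chords/bar.
C: 5 beats/bar ÷ 2 beats/chord = 2.5 chords/bar.
D: 4 beats/bar ÷ 2.5 beats/chord = 1.6 chords/bar.
E: 6 beats/bar ÷ 4 beats/chord = 1.5 chords/bar.
Fastest is C at 2.5 chords/bar.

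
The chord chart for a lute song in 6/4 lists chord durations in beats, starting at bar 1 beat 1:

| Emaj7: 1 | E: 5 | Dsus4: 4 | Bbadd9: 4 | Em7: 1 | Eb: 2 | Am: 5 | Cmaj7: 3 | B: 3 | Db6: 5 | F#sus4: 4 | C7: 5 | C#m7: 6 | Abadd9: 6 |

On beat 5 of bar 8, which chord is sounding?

C#m7

Beat 5 of bar 8 is beat (8−1)×6 + 5 = 47 overall.
Running totals: Emaj7 ends at 1, E ends at 6, Dsus4 ends at 10, Bbadd9 ends at 14, Em7 ends at 15, Eb ends at 17, Am ends at 22, Cmaj7 ends at 25, B ends at 28, Db6 ends at 33, F#sus4 ends at 37, C7 ends at 42, C#m7 ends at 48.
Beat 47 falls within C#m7.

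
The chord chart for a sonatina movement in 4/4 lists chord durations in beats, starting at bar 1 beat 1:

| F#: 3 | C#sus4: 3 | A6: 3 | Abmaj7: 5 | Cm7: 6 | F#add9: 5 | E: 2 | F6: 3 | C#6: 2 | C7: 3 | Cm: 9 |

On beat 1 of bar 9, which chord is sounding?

C7

Beat 1 of bar 9 is beat (9−1)×4 + 1 = 33 overall.
Running totals: F# ends at 3, C#sus4 ends at 6, A6 ends at 9, Abmaj7 ends at 14, Cm7 ends at 20, F#add9 ends at 25, E ends at 27, F6 ends at 30, C#6 ends at 32, C7 ends at 35.
Beat 33 falls within C7.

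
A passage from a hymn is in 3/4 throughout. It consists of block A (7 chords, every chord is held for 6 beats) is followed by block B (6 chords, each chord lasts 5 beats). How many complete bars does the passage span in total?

A: 7 × 6 = 42 beats = 14 bars.
B: 6 × 5 = 30 beats = 10 bars.
Total: 14 + 10 = 24 bars.

24 bars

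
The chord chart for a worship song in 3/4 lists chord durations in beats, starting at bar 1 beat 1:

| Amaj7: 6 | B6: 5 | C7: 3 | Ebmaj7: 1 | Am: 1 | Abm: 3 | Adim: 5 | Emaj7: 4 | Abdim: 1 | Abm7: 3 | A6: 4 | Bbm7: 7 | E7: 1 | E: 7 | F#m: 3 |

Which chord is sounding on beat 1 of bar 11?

Beat 1 of bar 11 is beat (11−1)×3 + 1 = 31 overall.
Running totals: Amaj7 ends at 6, B6 ends at 11, C7 ends at 14, Ebmaj7 ends at 15, Am ends at 16, Abm ends at 19, Adim ends at 24, Emaj7 ends at 28, Abdim ends at 29, Abm7 ends at 32.
Beat 31 falls within Abm7.

Abm7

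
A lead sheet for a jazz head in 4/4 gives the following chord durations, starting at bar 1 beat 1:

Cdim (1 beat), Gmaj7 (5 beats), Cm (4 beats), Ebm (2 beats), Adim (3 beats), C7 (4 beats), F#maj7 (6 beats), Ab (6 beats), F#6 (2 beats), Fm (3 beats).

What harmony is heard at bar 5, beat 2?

C7

Beat 2 of bar 5 is beat (5−1)×4 + 2 = 18 overall.
Running totals: Cdim ends at 1, Gmaj7 ends at 6, Cm ends at 10, Ebm ends at 12, Adim ends at 15, C7 ends at 19.
Beat 18 falls within C7.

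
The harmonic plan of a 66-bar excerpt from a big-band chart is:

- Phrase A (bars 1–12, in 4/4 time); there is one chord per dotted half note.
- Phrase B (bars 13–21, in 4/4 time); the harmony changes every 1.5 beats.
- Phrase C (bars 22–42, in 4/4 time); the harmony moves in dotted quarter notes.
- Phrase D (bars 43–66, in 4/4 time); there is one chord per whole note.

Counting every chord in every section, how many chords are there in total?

120 chords

A: 12·4 = 48 beats, 48/3 = 16 chords.
B: 9·4 = 36 beats, 36/1.5 = 24 chords.
C: 21·4 = 84 beats, 84/1.5 = 56 chords.
D: 24·4 = 96 beats, 96/4 = 24 chords.
Total: 16 + 24 + 56 + 24 = 120.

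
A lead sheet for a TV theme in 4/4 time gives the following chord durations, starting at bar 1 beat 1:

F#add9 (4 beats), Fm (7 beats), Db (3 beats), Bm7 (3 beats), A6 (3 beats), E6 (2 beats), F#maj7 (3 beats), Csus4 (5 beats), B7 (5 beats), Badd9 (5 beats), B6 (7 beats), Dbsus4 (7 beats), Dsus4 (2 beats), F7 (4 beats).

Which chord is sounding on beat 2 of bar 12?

Beat 2 of bar 12 is beat (12−1)×4 + 2 = 46 overall.
Running totals: F#add9 ends at 4, Fm ends at 11, Db ends at 14, Bm7 ends at 17, A6 ends at 20, E6 ends at 22, F#maj7 ends at 25, Csus4 ends at 30, B7 ends at 35, Badd9 ends at 40, B6 ends at 47.
Beat 46 falls within B6.

B6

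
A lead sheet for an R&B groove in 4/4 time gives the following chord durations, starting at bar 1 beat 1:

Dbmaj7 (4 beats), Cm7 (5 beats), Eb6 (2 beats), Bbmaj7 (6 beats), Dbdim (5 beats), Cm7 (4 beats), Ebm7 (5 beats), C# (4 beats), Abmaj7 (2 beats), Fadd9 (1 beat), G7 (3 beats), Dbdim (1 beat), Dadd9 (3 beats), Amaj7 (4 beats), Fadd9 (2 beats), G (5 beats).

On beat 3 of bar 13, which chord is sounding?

Beat 3 of bar 13 is beat (13−1)×4 + 3 = 51 overall.
Running totals: Dbmaj7 ends at 4, Cm7 ends at 9, Eb6 ends at 11, Bbmaj7 ends at 17, Dbdim ends at 22, Cm7 ends at 26, Ebm7 ends at 31, C# ends at 35, Abmaj7 ends at 37, Fadd9 ends at 38, G7 ends at 41, Dbdim ends at 42, Dadd9 ends at 45, Amaj7 ends at 49, Fadd9 ends at 51.
Beat 51 falls within Fadd9.

Fadd9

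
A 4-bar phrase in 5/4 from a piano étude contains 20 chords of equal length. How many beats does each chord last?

4 bars × 5 beats/bar = 20 beats total.
20 beats ÷ 20 chords = 1 beats per chord.
(That is a quarter note.)

1 beat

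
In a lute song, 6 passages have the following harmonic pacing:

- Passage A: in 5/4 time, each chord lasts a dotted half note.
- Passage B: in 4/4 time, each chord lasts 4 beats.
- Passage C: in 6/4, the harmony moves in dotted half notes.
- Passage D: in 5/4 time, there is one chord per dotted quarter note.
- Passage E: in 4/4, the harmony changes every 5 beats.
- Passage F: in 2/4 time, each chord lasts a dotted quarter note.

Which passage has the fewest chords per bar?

Passage E

A: 5/3 = 5/3 chords/bar.
B: 4/4 = 1 chord/bar.
C: 6/3 = 2 chords/bar.
D: 5/1.5 = 10/3 chords/bar.
E: 4/5 = 0.8 chords/bar.
F: 2/1.5 = 4/3 chords/bar.
Slowest is E at 0.8 chords/bar.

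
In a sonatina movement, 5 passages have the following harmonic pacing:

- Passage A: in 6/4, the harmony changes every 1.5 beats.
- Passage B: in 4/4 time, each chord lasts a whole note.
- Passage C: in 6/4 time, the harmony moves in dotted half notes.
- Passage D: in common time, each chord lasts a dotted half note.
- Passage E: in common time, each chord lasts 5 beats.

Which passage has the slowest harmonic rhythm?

Passage E

A: each chord is 1.5 beats in 6/4, so 4 per bar.
B: each chord is 4 beats in 4/4, so 1 per bar.
C: each chord is 3 beats in 6/4, so 2 per bar.
D: each chord is 3 beats in 4/4, so 4/3 per bar.
E: each chord is 5 beats in 4/4, so 0.8 per bar.
Slowest is E at 0.8 chords/bar.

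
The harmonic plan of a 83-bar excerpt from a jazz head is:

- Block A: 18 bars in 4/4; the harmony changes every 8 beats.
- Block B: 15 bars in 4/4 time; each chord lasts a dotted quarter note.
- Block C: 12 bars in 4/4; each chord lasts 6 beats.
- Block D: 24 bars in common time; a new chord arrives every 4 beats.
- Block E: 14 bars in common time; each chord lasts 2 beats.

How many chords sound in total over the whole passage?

A: 18 bars × 4 beats = 72 beats; 8 beats/chord → 9 chords.
B: 15 bars × 4 beats = 60 beats; 1.5 beats/chord → 40 chords.
C: 12 bars × 4 beats = 48 beats; 6 beats/chord → 8 chords.
D: 24 bars × 4 beats = 96 beats; 4 beats/chord → 24 chords.
E: 14 bars × 4 beats = 56 beats; 2 beats/chord → 28 chords.
Total: 9 + 40 + 8 + 24 + 28 = 109.

109 chords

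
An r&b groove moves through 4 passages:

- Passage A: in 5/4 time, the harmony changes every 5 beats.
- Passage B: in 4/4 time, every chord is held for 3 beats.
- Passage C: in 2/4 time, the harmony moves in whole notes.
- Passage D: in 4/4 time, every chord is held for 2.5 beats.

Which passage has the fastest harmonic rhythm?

A: 5 beats/bar ÷ 5 beats/chord = 1 chord/bar.
B: 4 beats/bar ÷ 3 beats/chord = 4/3 chords/bar.
C: 2 beats/bar ÷ 4 beats/chord = 0.5 chords/bar.
D: 4 beats/bar ÷ 2.5 beats/chord = 1.6 chords/bar.
Fastest is D at 1.6 chords/bar.

Passage D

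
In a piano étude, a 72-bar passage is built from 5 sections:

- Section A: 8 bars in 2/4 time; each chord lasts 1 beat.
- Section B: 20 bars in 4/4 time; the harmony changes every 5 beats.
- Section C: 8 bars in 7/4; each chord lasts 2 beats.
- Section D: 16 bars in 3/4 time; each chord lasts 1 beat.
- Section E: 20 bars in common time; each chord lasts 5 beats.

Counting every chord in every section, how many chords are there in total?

124 chords

A: 8 bars × 2 beats = 16 beats; 1 beat/chord → 16 chords.
B: 20 bars × 4 beats = 80 beats; 5 beats/chord → 16 chords.
C: 8 bars × 7 beats = 56 beats; 2 beats/chord → 28 chords.
D: 16 bars × 3 beats = 48 beats; 1 beat/chord → 48 chords.
E: 20 bars × 4 beats = 80 beats; 5 beats/chord → 16 chords.
Total: 16 + 16 + 28 + 48 + 16 = 124.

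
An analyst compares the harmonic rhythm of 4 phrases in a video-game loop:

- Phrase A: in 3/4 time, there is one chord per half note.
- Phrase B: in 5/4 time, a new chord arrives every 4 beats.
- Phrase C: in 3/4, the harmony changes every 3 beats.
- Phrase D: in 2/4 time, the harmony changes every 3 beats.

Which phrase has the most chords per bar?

Phrase A

A: 3 beats/bar ÷ 2 beats/chord = 1.5 chords/bar.
B: 5 beats/bar ÷ 4 beats/chord = 1.25 chords/bar.
C: 3 beats/bar ÷ 3 beats/chord = 1 chord/bar.
D: 2 beats/bar ÷ 3 beats/chord = 2/3 chords/bar.
Fastest is A at 1.5 chords/bar.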